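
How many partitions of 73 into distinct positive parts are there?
q(73) = 40026

A partition into distinct parts is a strictly decreasing sequence summing to n. The recurrence d(n, m) = d(n, m−1) + d(n−m, m−1) (use part m at most once) with q(n) = d(n, n) gives q(73) = 40026. (Euler's theorem: # distinct-part partitions = # odd-part partitions.)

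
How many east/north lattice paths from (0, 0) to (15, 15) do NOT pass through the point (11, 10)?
Number of paths = 110675304

Total paths from (0, 0) to (15, 15): C(30, 15) = 155117520. Paths through (11, 10): (paths (0, 0) → (11, 10)) × (paths (11, 10) → (15, 15)) = C(21, 11) · C(9, 4) = 352716 · 126 = 44442216. Avoidance count = 155117520 − 44442216 = 110675304.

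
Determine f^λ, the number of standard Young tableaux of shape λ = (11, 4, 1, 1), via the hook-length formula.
# SYT of shape (11, 4, 1, 1) = 70720

Hook-length formula: f^λ = n! / Π hook(c), product over all cells c of the Young diagram. For λ = (11, 4, 1, 1), n = 17 boxes. Hook lengths by row (left-to-right, top-to-bottom): [14, 11, 10, 9, 7, 6, 5, 4, 3, 2, 1]; [6, 3, 2, 1]; [2]; [1]. Product of hooks = 5029516800. So f^λ = 17! / 5029516800 = 355687428096000 / 5029516800 = 70720.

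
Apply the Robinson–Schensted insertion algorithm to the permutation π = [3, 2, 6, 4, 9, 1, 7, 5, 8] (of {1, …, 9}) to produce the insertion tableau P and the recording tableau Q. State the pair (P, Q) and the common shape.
P = [1, 4, 5, 8] / [2, 6, 7] / [3, 9];  Q = [1, 3, 5, 9] / [2, 4, 7] / [6, 8];  common shape = (4, 3, 2)

Row-insert the values π_1, π_2, … into P one at a time, bumping the leftmost entry strictly greater than the inserted value down to the next row. The recording tableau Q records, in position (i, j), the step at which that cell was added to P.
  Insert 3 (step 1): P = [3];  Q = [1]
  Insert 2 (step 2): P = [2] / [3];  Q = [1] / [2]
  Insert 6 (step 3): P = [2, 6] / [3];  Q = [1, 3] / [2]
  Insert 4 (step 4): P = [2, 4] / [3, 6];  Q = [1, 3] / [2, 4]
  Insert 9 (step 5): P = [2, 4, 9] / [3, 6];  Q = [1, 3, 5] / [2, 4]
  Insert 1 (step 6): P = [1, 4, 9] / [2, 6] / [3];  Q = [1, 3, 5] / [2, 4] / [6]
  Insert 7 (step 7): P = [1, 4, 7] / [2, 6, 9] / [3];  Q = [1, 3, 5] / [2, 4, 7] / [6]
  Insert 5 (step 8): P = [1, 4, 5] / [2, 6, 7] / [3, 9];  Q = [1, 3, 5] / [2, 4, 7] / [6, 8]
  Insert 8 (step 9): P = [1, 4, 5, 8] / [2, 6, 7] / [3, 9];  Q = [1, 3, 5, 9] / [2, 4, 7] / [6, 8]
Final shape: (4, 3, 2).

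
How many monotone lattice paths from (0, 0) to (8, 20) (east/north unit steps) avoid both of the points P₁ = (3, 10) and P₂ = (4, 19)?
Number of paths = 2219272

Inclusion–exclusion. Total paths: C(28, 8) = 3108105. Through P₁: C(13, 3)·C(15, 5) = 858858. Through P₂: C(23, 4)·C(5, 4) = 44275. Since P₁ is strictly southwest of P₂, a monotone path through both must visit P₁ then P₂; paths through both = C(13, 3)·C(10, 1)·C(5, 4) = 14300. Avoid both = 3108105 − 858858 − 44275 + 14300 = 2219272.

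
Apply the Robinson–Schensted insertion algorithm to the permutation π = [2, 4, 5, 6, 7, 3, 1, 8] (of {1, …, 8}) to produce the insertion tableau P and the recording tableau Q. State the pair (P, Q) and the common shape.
P = [1, 3, 5, 6, 7, 8] / [2] / [4];  Q = [1, 2, 3, 4, 5, 8] / [6] / [7];  common shape = (6, 1, 1)

Row-insert the values π_1, π_2, … into P one at a time, bumping the leftmost entry strictly greater than the inserted value down to the next row. The recording tableau Q records, in position (i, j), the step at which that cell was added to P.
  Insert 2 (step 1): P = [2];  Q = [1]
  Insert 4 (step 2): P = [2, 4];  Q = [1, 2]
  Insert 5 (step 3): P = [2, 4, 5];  Q = [1, 2, 3]
  Insert 6 (step 4): P = [2, 4, 5, 6];  Q = [1, 2, 3, 4]
  Insert 7 (step 5): P = [2, 4, 5, 6, 7];  Q = [1, 2, 3, 4, 5]
  Insert 3 (step 6): P = [2, 3, 5, 6, 7] / [4];  Q = [1, 2, 3, 4, 5] / [6]
  Insert 1 (step 7): P = [1, 3, 5, 6, 7] / [2] / [4];  Q = [1, 2, 3, 4, 5] / [6] / [7]
  Insert 8 (step 8): P = [1, 3, 5, 6, 7, 8] / [2] / [4];  Q = [1, 2, 3, 4, 5, 8] / [6] / [7]
Final shape: (6, 1, 1).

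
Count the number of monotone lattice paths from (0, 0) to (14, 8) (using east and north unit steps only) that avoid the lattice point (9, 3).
Number of paths = 264330

Total paths from (0, 0) to (14, 8): C(22, 14) = 319770. Paths through (9, 3): (paths (0, 0) → (9, 3)) × (paths (9, 3) → (14, 8)) = C(12, 9) · C(10, 5) = 220 · 252 = 55440. Avoidance count = 319770 − 55440 = 264330.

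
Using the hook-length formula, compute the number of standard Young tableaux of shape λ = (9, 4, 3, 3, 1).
# SYT of shape (9, 4, 3, 3, 1) = 60279552

Hook-length formula: f^λ = n! / Π hook(c), product over all cells c of the Young diagram. For λ = (9, 4, 3, 3, 1), n = 20 boxes. Hook lengths by row (left-to-right, top-to-bottom): [13, 11, 10, 7, 5, 4, 3, 2, 1]; [7, 5, 4, 1]; [5, 3, 2]; [4, 2, 1]; [1]. Product of hooks = 40360320000. So f^λ = 20! / 40360320000 = 2432902008176640000 / 40360320000 = 60279552.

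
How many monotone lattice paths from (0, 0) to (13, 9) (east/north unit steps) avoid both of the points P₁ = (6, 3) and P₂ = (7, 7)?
Number of paths = 268940

Inclusion–exclusion. Total paths: C(22, 13) = 497420. Through P₁: C(9, 6)·C(13, 7) = 144144. Through P₂: C(14, 7)·C(8, 6) = 96096. Since P₁ is strictly southwest of P₂, a monotone path through both must visit P₁ then P₂; paths through both = C(9, 6)·C(5, 1)·C(8, 6) = 11760. Avoid both = 497420 − 144144 − 96096 + 11760 = 268940.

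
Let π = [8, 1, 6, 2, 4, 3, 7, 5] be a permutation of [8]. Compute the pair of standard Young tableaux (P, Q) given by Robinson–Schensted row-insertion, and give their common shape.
P = [1, 2, 3, 5] / [4, 7] / [6] / [8];  Q = [1, 3, 5, 7] / [2, 8] / [4] / [6];  common shape = (4, 2, 1, 1)

Row-insert the values π_1, π_2, … into P one at a time, bumping the leftmost entry strictly greater than the inserted value down to the next row. The recording tableau Q records, in position (i, j), the step at which that cell was added to P.
  Insert 8 (step 1): P = [8];  Q = [1]
  Insert 1 (step 2): P = [1] / [8];  Q = [1] / [2]
  Insert 6 (step 3): P = [1, 6] / [8];  Q = [1, 3] / [2]
  Insert 2 (step 4): P = [1, 2] / [6] / [8];  Q = [1, 3] / [2] / [4]
  Insert 4 (step 5): P = [1, 2, 4] / [6] / [8];  Q = [1, 3, 5] / [2] / [4]
  Insert 3 (step 6): P = [1, 2, 3] / [4] / [6] / [8];  Q = [1, 3, 5] / [2] / [4] / [6]
  Insert 7 (step 7): P = [1, 2, 3, 7] / [4] / [6] / [8];  Q = [1, 3, 5, 7] / [2] / [4] / [6]
  Insert 5 (step 8): P = [1, 2, 3, 5] / [4, 7] / [6] / [8];  Q = [1, 3, 5, 7] / [2, 8] / [4] / [6]
Final shape: (4, 2, 1, 1).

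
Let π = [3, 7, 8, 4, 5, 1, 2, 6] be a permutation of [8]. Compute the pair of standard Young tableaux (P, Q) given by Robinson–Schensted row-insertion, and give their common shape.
P = [1, 2, 5, 6] / [3, 4] / [7, 8];  Q = [1, 2, 3, 8] / [4, 5] / [6, 7];  common shape = (4, 2, 2)

Row-insert the values π_1, π_2, … into P one at a time, bumping the leftmost entry strictly greater than the inserted value down to the next row. The recording tableau Q records, in position (i, j), the step at which that cell was added to P.
  Insert 3 (step 1): P = [3];  Q = [1]
  Insert 7 (step 2): P = [3, 7];  Q = [1, 2]
  Insert 8 (step 3): P = [3, 7, 8];  Q = [1, 2, 3]
  Insert 4 (step 4): P = [3, 4, 8] / [7];  Q = [1, 2, 3] / [4]
  Insert 5 (step 5): P = [3, 4, 5] / [7, 8];  Q = [1, 2, 3] / [4, 5]
  Insert 1 (step 6): P = [1, 4, 5] / [3, 8] / [7];  Q = [1, 2, 3] / [4, 5] / [6]
  Insert 2 (step 7): P = [1, 2, 5] / [3, 4] / [7, 8];  Q = [1, 2, 3] / [4, 5] / [6, 7]
  Insert 6 (step 8): P = [1, 2, 5, 6] / [3, 4] / [7, 8];  Q = [1, 2, 3, 8] / [4, 5] / [6, 7]
Final shape: (4, 2, 2).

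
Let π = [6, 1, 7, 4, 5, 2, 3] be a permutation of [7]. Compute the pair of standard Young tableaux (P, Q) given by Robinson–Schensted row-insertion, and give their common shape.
P = [1, 2, 3] / [4, 5] / [6, 7];  Q = [1, 3, 5] / [2, 4] / [6, 7];  common shape = (3, 2, 2)

Row-insert the values π_1, π_2, … into P one at a time, bumping the leftmost entry strictly greater than the inserted value down to the next row. The recording tableau Q records, in position (i, j), the step at which that cell was added to P.
  Insert 6 (step 1): P = [6];  Q = [1]
  Insert 1 (step 2): P = [1] / [6];  Q = [1] / [2]
  Insert 7 (step 3): P = [1, 7] / [6];  Q = [1, 3] / [2]
  Insert 4 (step 4): P = [1, 4] / [6, 7];  Q = [1, 3] / [2, 4]
  Insert 5 (step 5): P = [1, 4, 5] / [6, 7];  Q = [1, 3, 5] / [2, 4]
  Insert 2 (step 6): P = [1, 2, 5] / [4, 7] / [6];  Q = [1, 3, 5] / [2, 4] / [6]
  Insert 3 (step 7): P = [1, 2, 3] / [4, 5] / [6, 7];  Q = [1, 3, 5] / [2, 4] / [6, 7]
Final shape: (3, 2, 2).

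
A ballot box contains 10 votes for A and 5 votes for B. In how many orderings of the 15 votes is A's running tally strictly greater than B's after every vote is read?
Strict-lead orderings = 1001

Total orderings of the 15 votes with 10 for A: C(15, 10) = 3003. By the Bertrand ballot formula (Cycle Lemma / reflection principle), the number of orderings in which A is strictly ahead of B throughout is (p − q)/(p + q) · C(p + q, p) = (10 − 5)/(10 + 5) · 3003 = 1001.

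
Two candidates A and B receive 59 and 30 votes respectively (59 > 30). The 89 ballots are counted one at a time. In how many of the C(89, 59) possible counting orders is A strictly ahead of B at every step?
Strict-lead orderings = 146223642402178464162336

Total orderings of the 89 votes with 59 for A: C(89, 59) = 448755316337720114153376. By the Bertrand ballot formula (Cycle Lemma / reflection principle), the number of orderings in which A is strictly ahead of B throughout is (p − q)/(p + q) · C(p + q, p) = (59 − 30)/(59 + 30) · 448755316337720114153376 = 146223642402178464162336.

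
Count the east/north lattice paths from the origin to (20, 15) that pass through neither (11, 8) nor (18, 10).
Number of paths = 2164839762

Inclusion–exclusion. Total paths: C(35, 20) = 3247943160. Through P₁: C(19, 11)·C(16, 9) = 864658080. Through P₂: C(28, 18)·C(7, 2) = 275585310. Since P₁ is strictly southwest of P₂, a monotone path through both must visit P₁ then P₂; paths through both = C(19, 11)·C(9, 7)·C(7, 2) = 57139992. Avoid both = 3247943160 − 864658080 − 275585310 + 57139992 = 2164839762.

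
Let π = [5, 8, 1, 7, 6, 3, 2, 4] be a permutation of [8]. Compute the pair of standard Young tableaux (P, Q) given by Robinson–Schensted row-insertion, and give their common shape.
P = [1, 2, 4] / [3, 6] / [5] / [7] / [8];  Q = [1, 2, 8] / [3, 4] / [5] / [6] / [7];  common shape = (3, 2, 1, 1, 1)

Row-insert the values π_1, π_2, … into P one at a time, bumping the leftmost entry strictly greater than the inserted value down to the next row. The recording tableau Q records, in position (i, j), the step at which that cell was added to P.
  Insert 5 (step 1): P = [5];  Q = [1]
  Insert 8 (step 2): P = [5, 8];  Q = [1, 2]
  Insert 1 (step 3): P = [1, 8] / [5];  Q = [1, 2] / [3]
  Insert 7 (step 4): P = [1, 7] / [5, 8];  Q = [1, 2] / [3, 4]
  Insert 6 (step 5): P = [1, 6] / [5, 7] / [8];  Q = [1, 2] / [3, 4] / [5]
  Insert 3 (step 6): P = [1, 3] / [5, 6] / [7] / [8];  Q = [1, 2] / [3, 4] / [5] / [6]
  Insert 2 (step 7): P = [1, 2] / [3, 6] / [5] / [7] / [8];  Q = [1, 2] / [3, 4] / [5] / [6] / [7]
  Insert 4 (step 8): P = [1, 2, 4] / [3, 6] / [5] / [7] / [8];  Q = [1, 2, 8] / [3, 4] / [5] / [6] / [7]
Final shape: (3, 2, 1, 1, 1).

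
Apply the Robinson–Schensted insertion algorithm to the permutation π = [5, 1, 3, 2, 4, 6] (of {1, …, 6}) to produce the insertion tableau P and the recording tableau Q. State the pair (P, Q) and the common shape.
P = [1, 2, 4, 6] / [3] / [5];  Q = [1, 3, 5, 6] / [2] / [4];  common shape = (4, 1, 1)

Row-insert the values π_1, π_2, … into P one at a time, bumping the leftmost entry strictly greater than the inserted value down to the next row. The recording tableau Q records, in position (i, j), the step at which that cell was added to P.
  Insert 5 (step 1): P = [5];  Q = [1]
  Insert 1 (step 2): P = [1] / [5];  Q = [1] / [2]
  Insert 3 (step 3): P = [1, 3] / [5];  Q = [1, 3] / [2]
  Insert 2 (step 4): P = [1, 2] / [3] / [5];  Q = [1, 3] / [2] / [4]
  Insert 4 (step 5): P = [1, 2, 4] / [3] / [5];  Q = [1, 3, 5] / [2] / [4]
  Insert 6 (step 6): P = [1, 2, 4, 6] / [3] / [5];  Q = [1, 3, 5, 6] / [2] / [4]
Final shape: (4, 1, 1).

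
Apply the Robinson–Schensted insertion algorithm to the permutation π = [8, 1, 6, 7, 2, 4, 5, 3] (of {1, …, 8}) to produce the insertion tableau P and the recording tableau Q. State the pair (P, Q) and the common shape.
P = [1, 2, 3, 5] / [4, 7] / [6] / [8];  Q = [1, 3, 4, 7] / [2, 6] / [5] / [8];  common shape = (4, 2, 1, 1)

Row-insert the values π_1, π_2, … into P one at a time, bumping the leftmost entry strictly greater than the inserted value down to the next row. The recording tableau Q records, in position (i, j), the step at which that cell was added to P.
  Insert 8 (step 1): P = [8];  Q = [1]
  Insert 1 (step 2): P = [1] / [8];  Q = [1] / [2]
  Insert 6 (step 3): P = [1, 6] / [8];  Q = [1, 3] / [2]
  Insert 7 (step 4): P = [1, 6, 7] / [8];  Q = [1, 3, 4] / [2]
  Insert 2 (step 5): P = [1, 2, 7] / [6] / [8];  Q = [1, 3, 4] / [2] / [5]
  Insert 4 (step 6): P = [1, 2, 4] / [6, 7] / [8];  Q = [1, 3, 4] / [2, 6] / [5]
  Insert 5 (step 7): P = [1, 2, 4, 5] / [6, 7] / [8];  Q = [1, 3, 4, 7] / [2, 6] / [5]
  Insert 3 (step 8): P = [1, 2, 3, 5] / [4, 7] / [6] / [8];  Q = [1, 3, 4, 7] / [2, 6] / [5] / [8]
Final shape: (4, 2, 1, 1).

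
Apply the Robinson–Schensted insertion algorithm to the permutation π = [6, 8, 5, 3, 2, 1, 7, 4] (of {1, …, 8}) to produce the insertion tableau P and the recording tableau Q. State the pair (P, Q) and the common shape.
P = [1, 4] / [2, 7] / [3, 8] / [5] / [6];  Q = [1, 2] / [3, 7] / [4, 8] / [5] / [6];  common shape = (2, 2, 2, 1, 1)

Row-insert the values π_1, π_2, … into P one at a time, bumping the leftmost entry strictly greater than the inserted value down to the next row. The recording tableau Q records, in position (i, j), the step at which that cell was added to P.
  Insert 6 (step 1): P = [6];  Q = [1]
  Insert 8 (step 2): P = [6, 8];  Q = [1, 2]
  Insert 5 (step 3): P = [5, 8] / [6];  Q = [1, 2] / [3]
  Insert 3 (step 4): P = [3, 8] / [5] / [6];  Q = [1, 2] / [3] / [4]
  Insert 2 (step 5): P = [2, 8] / [3] / [5] / [6];  Q = [1, 2] / [3] / [4] / [5]
  Insert 1 (step 6): P = [1, 8] / [2] / [3] / [5] / [6];  Q = [1, 2] / [3] / [4] / [5] / [6]
  Insert 7 (step 7): P = [1, 7] / [2, 8] / [3] / [5] / [6];  Q = [1, 2] / [3, 7] / [4] / [5] / [6]
  Insert 4 (step 8): P = [1, 4] / [2, 7] / [3, 8] / [5] / [6];  Q = [1, 2] / [3, 7] / [4, 8] / [5] / [6]
Final shape: (2, 2, 2, 1, 1).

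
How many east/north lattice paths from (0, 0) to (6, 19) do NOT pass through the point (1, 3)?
Number of paths = 95704

Total paths from (0, 0) to (6, 19): C(25, 6) = 177100. Paths through (1, 3): (paths (0, 0) → (1, 3)) × (paths (1, 3) → (6, 19)) = C(4, 1) · C(21, 5) = 4 · 20349 = 81396. Avoidance count = 177100 − 81396 = 95704.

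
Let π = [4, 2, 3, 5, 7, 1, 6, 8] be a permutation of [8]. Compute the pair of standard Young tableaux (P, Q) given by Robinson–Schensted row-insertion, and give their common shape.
P = [1, 3, 5, 6, 8] / [2, 7] / [4];  Q = [1, 3, 4, 5, 8] / [2, 7] / [6];  common shape = (5, 2, 1)

Row-insert the values π_1, π_2, … into P one at a time, bumping the leftmost entry strictly greater than the inserted value down to the next row. The recording tableau Q records, in position (i, j), the step at which that cell was added to P.
  Insert 4 (step 1): P = [4];  Q = [1]
  Insert 2 (step 2): P = [2] / [4];  Q = [1] / [2]
  Insert 3 (step 3): P = [2, 3] / [4];  Q = [1, 3] / [2]
  Insert 5 (step 4): P = [2, 3, 5] / [4];  Q = [1, 3, 4] / [2]
  Insert 7 (step 5): P = [2, 3, 5, 7] / [4];  Q = [1, 3, 4, 5] / [2]
  Insert 1 (step 6): P = [1, 3, 5, 7] / [2] / [4];  Q = [1, 3, 4, 5] / [2] / [6]
  Insert 6 (step 7): P = [1, 3, 5, 6] / [2, 7] / [4];  Q = [1, 3, 4, 5] / [2, 7] / [6]
  Insert 8 (step 8): P = [1, 3, 5, 6, 8] / [2, 7] / [4];  Q = [1, 3, 4, 5, 8] / [2, 7] / [6]
Final shape: (5, 2, 1).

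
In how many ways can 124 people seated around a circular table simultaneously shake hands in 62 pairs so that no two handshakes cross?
C_62 = 24139737743045626825711458546273312

These noncrossing handshakes are counted by the Catalan number C_n = (1/(n + 1)) · C(2n, n). For n = 62: C_62 = (1/63) · C(124, 62) = 1520803477811874490019821888415218656/63 = 24139737743045626825711458546273312.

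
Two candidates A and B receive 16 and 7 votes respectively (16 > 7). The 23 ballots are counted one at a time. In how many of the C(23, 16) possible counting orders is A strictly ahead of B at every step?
Strict-lead orderings = 95931

Total orderings of the 23 votes with 16 for A: C(23, 16) = 245157. By the Bertrand ballot formula (Cycle Lemma / reflection principle), the number of orderings in which A is strictly ahead of B throughout is (p − q)/(p + q) · C(p + q, p) = (16 − 7)/(16 + 7) · 245157 = 95931.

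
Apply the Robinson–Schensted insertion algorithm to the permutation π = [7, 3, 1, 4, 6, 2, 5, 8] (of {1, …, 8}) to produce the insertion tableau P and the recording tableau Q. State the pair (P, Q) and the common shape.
P = [1, 2, 5, 8] / [3, 4, 6] / [7];  Q = [1, 4, 5, 8] / [2, 6, 7] / [3];  common shape = (4, 3, 1)

Row-insert the values π_1, π_2, … into P one at a time, bumping the leftmost entry strictly greater than the inserted value down to the next row. The recording tableau Q records, in position (i, j), the step at which that cell was added to P.
  Insert 7 (step 1): P = [7];  Q = [1]
  Insert 3 (step 2): P = [3] / [7];  Q = [1] / [2]
  Insert 1 (step 3): P = [1] / [3] / [7];  Q = [1] / [2] / [3]
  Insert 4 (step 4): P = [1, 4] / [3] / [7];  Q = [1, 4] / [2] / [3]
  Insert 6 (step 5): P = [1, 4, 6] / [3] / [7];  Q = [1, 4, 5] / [2] / [3]
  Insert 2 (step 6): P = [1, 2, 6] / [3, 4] / [7];  Q = [1, 4, 5] / [2, 6] / [3]
  Insert 5 (step 7): P = [1, 2, 5] / [3, 4, 6] / [7];  Q = [1, 4, 5] / [2, 6, 7] / [3]
  Insert 8 (step 8): P = [1, 2, 5, 8] / [3, 4, 6] / [7];  Q = [1, 4, 5, 8] / [2, 6, 7] / [3]
Final shape: (4, 3, 1).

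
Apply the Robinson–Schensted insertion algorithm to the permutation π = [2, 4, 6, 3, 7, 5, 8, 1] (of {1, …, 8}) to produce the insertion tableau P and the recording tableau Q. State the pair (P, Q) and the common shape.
P = [1, 3, 5, 7, 8] / [2, 6] / [4];  Q = [1, 2, 3, 5, 7] / [4, 6] / [8];  common shape = (5, 2, 1)

Row-insert the values π_1, π_2, … into P one at a time, bumping the leftmost entry strictly greater than the inserted value down to the next row. The recording tableau Q records, in position (i, j), the step at which that cell was added to P.
  Insert 2 (step 1): P = [2];  Q = [1]
  Insert 4 (step 2): P = [2, 4];  Q = [1, 2]
  Insert 6 (step 3): P = [2, 4, 6];  Q = [1, 2, 3]
  Insert 3 (step 4): P = [2, 3, 6] / [4];  Q = [1, 2, 3] / [4]
  Insert 7 (step 5): P = [2, 3, 6, 7] / [4];  Q = [1, 2, 3, 5] / [4]
  Insert 5 (step 6): P = [2, 3, 5, 7] / [4, 6];  Q = [1, 2, 3, 5] / [4, 6]
  Insert 8 (step 7): P = [2, 3, 5, 7, 8] / [4, 6];  Q = [1, 2, 3, 5, 7] / [4, 6]
  Insert 1 (step 8): P = [1, 3, 5, 7, 8] / [2, 6] / [4];  Q = [1, 2, 3, 5, 7] / [4, 6] / [8]
Final shape: (5, 2, 1).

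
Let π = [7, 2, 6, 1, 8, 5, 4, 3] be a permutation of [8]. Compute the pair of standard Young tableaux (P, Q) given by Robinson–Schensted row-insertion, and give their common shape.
P = [1, 3, 8] / [2, 4] / [5] / [6] / [7];  Q = [1, 3, 5] / [2, 6] / [4] / [7] / [8];  common shape = (3, 2, 1, 1, 1)

Row-insert the values π_1, π_2, … into P one at a time, bumping the leftmost entry strictly greater than the inserted value down to the next row. The recording tableau Q records, in position (i, j), the step at which that cell was added to P.
  Insert 7 (step 1): P = [7];  Q = [1]
  Insert 2 (step 2): P = [2] / [7];  Q = [1] / [2]
  Insert 6 (step 3): P = [2, 6] / [7];  Q = [1, 3] / [2]
  Insert 1 (step 4): P = [1, 6] / [2] / [7];  Q = [1, 3] / [2] / [4]
  Insert 8 (step 5): P = [1, 6, 8] / [2] / [7];  Q = [1, 3, 5] / [2] / [4]
  Insert 5 (step 6): P = [1, 5, 8] / [2, 6] / [7];  Q = [1, 3, 5] / [2, 6] / [4]
  Insert 4 (step 7): P = [1, 4, 8] / [2, 5] / [6] / [7];  Q = [1, 3, 5] / [2, 6] / [4] / [7]
  Insert 3 (step 8): P = [1, 3, 8] / [2, 4] / [5] / [6] / [7];  Q = [1, 3, 5] / [2, 6] / [4] / [7] / [8]
Final shape: (3, 2, 1, 1, 1).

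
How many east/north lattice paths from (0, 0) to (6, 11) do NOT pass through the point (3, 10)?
Number of paths = 11232

Total paths from (0, 0) to (6, 11): C(17, 6) = 12376. Paths through (3, 10): (paths (0, 0) → (3, 10)) × (paths (3, 10) → (6, 11)) = C(13, 3) · C(4, 3) = 286 · 4 = 1144. Avoidance count = 12376 − 1144 = 11232.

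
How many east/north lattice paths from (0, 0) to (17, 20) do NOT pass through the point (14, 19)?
Number of paths = 12630131910

Total paths from (0, 0) to (17, 20): C(37, 17) = 15905368710. Paths through (14, 19): (paths (0, 0) → (14, 19)) × (paths (14, 19) → (17, 20)) = C(33, 14) · C(4, 3) = 818809200 · 4 = 3275236800. Avoidance count = 15905368710 − 3275236800 = 12630131910.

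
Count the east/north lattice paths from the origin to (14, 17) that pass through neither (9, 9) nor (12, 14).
Number of paths = 133258785

Inclusion–exclusion. Total paths: C(31, 14) = 265182525. Through P₁: C(18, 9)·C(13, 5) = 62573940. Through P₂: C(26, 12)·C(5, 2) = 96577000. Since P₁ is strictly southwest of P₂, a monotone path through both must visit P₁ then P₂; paths through both = C(18, 9)·C(8, 3)·C(5, 2) = 27227200. Avoid both = 265182525 − 62573940 − 96577000 + 27227200 = 133258785.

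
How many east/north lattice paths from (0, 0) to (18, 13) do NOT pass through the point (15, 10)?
Number of paths = 140877875

Total paths from (0, 0) to (18, 13): C(31, 18) = 206253075. Paths through (15, 10): (paths (0, 0) → (15, 10)) × (paths (15, 10) → (18, 13)) = C(25, 15) · C(6, 3) = 3268760 · 20 = 65375200. Avoidance count = 206253075 − 65375200 = 140877875.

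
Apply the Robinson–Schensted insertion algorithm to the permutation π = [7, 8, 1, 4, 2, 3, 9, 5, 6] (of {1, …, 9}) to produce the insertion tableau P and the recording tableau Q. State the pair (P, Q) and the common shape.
P = [1, 2, 3, 5, 6] / [4, 8, 9] / [7];  Q = [1, 2, 6, 7, 9] / [3, 4, 8] / [5];  common shape = (5, 3, 1)

Row-insert the values π_1, π_2, … into P one at a time, bumping the leftmost entry strictly greater than the inserted value down to the next row. The recording tableau Q records, in position (i, j), the step at which that cell was added to P.
  Insert 7 (step 1): P = [7];  Q = [1]
  Insert 8 (step 2): P = [7, 8];  Q = [1, 2]
  Insert 1 (step 3): P = [1, 8] / [7];  Q = [1, 2] / [3]
  Insert 4 (step 4): P = [1, 4] / [7, 8];  Q = [1, 2] / [3, 4]
  Insert 2 (step 5): P = [1, 2] / [4, 8] / [7];  Q = [1, 2] / [3, 4] / [5]
  Insert 3 (step 6): P = [1, 2, 3] / [4, 8] / [7];  Q = [1, 2, 6] / [3, 4] / [5]
  Insert 9 (step 7): P = [1, 2, 3, 9] / [4, 8] / [7];  Q = [1, 2, 6, 7] / [3, 4] / [5]
  Insert 5 (step 8): P = [1, 2, 3, 5] / [4, 8, 9] / [7];  Q = [1, 2, 6, 7] / [3, 4, 8] / [5]
  Insert 6 (step 9): P = [1, 2, 3, 5, 6] / [4, 8, 9] / [7];  Q = [1, 2, 6, 7, 9] / [3, 4, 8] / [5]
Final shape: (5, 3, 1).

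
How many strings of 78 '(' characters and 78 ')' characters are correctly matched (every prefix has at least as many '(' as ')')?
C_78 = 73745243611532458459690151854647329239335600

These balanced parentheses are counted by the Catalan number C_n = (1/(n + 1)) · C(2n, n). For n = 78: C_78 = (1/79) · C(156, 78) = 5825874245311064218315521996517139009907512400/79 = 73745243611532458459690151854647329239335600.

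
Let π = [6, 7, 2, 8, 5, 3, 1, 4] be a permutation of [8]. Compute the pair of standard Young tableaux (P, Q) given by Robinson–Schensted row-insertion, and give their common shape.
P = [1, 3, 4] / [2, 7, 8] / [5] / [6];  Q = [1, 2, 4] / [3, 5, 8] / [6] / [7];  common shape = (3, 3, 1, 1)

Row-insert the values π_1, π_2, … into P one at a time, bumping the leftmost entry strictly greater than the inserted value down to the next row. The recording tableau Q records, in position (i, j), the step at which that cell was added to P.
  Insert 6 (step 1): P = [6];  Q = [1]
  Insert 7 (step 2): P = [6, 7];  Q = [1, 2]
  Insert 2 (step 3): P = [2, 7] / [6];  Q = [1, 2] / [3]
  Insert 8 (step 4): P = [2, 7, 8] / [6];  Q = [1, 2, 4] / [3]
  Insert 5 (step 5): P = [2, 5, 8] / [6, 7];  Q = [1, 2, 4] / [3, 5]
  Insert 3 (step 6): P = [2, 3, 8] / [5, 7] / [6];  Q = [1, 2, 4] / [3, 5] / [6]
  Insert 1 (step 7): P = [1, 3, 8] / [2, 7] / [5] / [6];  Q = [1, 2, 4] / [3, 5] / [6] / [7]
  Insert 4 (step 8): P = [1, 3, 4] / [2, 7, 8] / [5] / [6];  Q = [1, 2, 4] / [3, 5, 8] / [6] / [7]
Final shape: (3, 3, 1, 1).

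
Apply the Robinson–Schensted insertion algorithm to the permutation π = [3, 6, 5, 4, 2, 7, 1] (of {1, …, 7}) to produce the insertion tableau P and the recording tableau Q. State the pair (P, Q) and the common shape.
P = [1, 4, 7] / [2] / [3] / [5] / [6];  Q = [1, 2, 6] / [3] / [4] / [5] / [7];  common shape = (3, 1, 1, 1, 1)

Row-insert the values π_1, π_2, … into P one at a time, bumping the leftmost entry strictly greater than the inserted value down to the next row. The recording tableau Q records, in position (i, j), the step at which that cell was added to P.
  Insert 3 (step 1): P = [3];  Q = [1]
  Insert 6 (step 2): P = [3, 6];  Q = [1, 2]
  Insert 5 (step 3): P = [3, 5] / [6];  Q = [1, 2] / [3]
  Insert 4 (step 4): P = [3, 4] / [5] / [6];  Q = [1, 2] / [3] / [4]
  Insert 2 (step 5): P = [2, 4] / [3] / [5] / [6];  Q = [1, 2] / [3] / [4] / [5]
  Insert 7 (step 6): P = [2, 4, 7] / [3] / [5] / [6];  Q = [1, 2, 6] / [3] / [4] / [5]
  Insert 1 (step 7): P = [1, 4, 7] / [2] / [3] / [5] / [6];  Q = [1, 2, 6] / [3] / [4] / [5] / [7]
Final shape: (3, 1, 1, 1, 1).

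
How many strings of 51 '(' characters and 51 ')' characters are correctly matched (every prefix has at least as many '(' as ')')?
C_51 = 7684785670514316385230816156

These balanced parentheses are counted by the Catalan number C_n = (1/(n + 1)) · C(2n, n). For n = 51: C_51 = (1/52) · C(102, 51) = 399608854866744452032002440112/52 = 7684785670514316385230816156.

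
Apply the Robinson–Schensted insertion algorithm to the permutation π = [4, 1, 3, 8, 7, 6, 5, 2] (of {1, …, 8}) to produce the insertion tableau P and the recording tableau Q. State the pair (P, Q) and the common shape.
P = [1, 2, 5] / [3, 6] / [4] / [7] / [8];  Q = [1, 3, 4] / [2, 5] / [6] / [7] / [8];  common shape = (3, 2, 1, 1, 1)

Row-insert the values π_1, π_2, … into P one at a time, bumping the leftmost entry strictly greater than the inserted value down to the next row. The recording tableau Q records, in position (i, j), the step at which that cell was added to P.
  Insert 4 (step 1): P = [4];  Q = [1]
  Insert 1 (step 2): P = [1] / [4];  Q = [1] / [2]
  Insert 3 (step 3): P = [1, 3] / [4];  Q = [1, 3] / [2]
  Insert 8 (step 4): P = [1, 3, 8] / [4];  Q = [1, 3, 4] / [2]
  Insert 7 (step 5): P = [1, 3, 7] / [4, 8];  Q = [1, 3, 4] / [2, 5]
  Insert 6 (step 6): P = [1, 3, 6] / [4, 7] / [8];  Q = [1, 3, 4] / [2, 5] / [6]
  Insert 5 (step 7): P = [1, 3, 5] / [4, 6] / [7] / [8];  Q = [1, 3, 4] / [2, 5] / [6] / [7]
  Insert 2 (step 8): P = [1, 2, 5] / [3, 6] / [4] / [7] / [8];  Q = [1, 3, 4] / [2, 5] / [6] / [7] / [8]
Final shape: (3, 2, 1, 1, 1).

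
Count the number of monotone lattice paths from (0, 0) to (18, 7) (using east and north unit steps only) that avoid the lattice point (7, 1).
Number of paths = 381692

Total paths from (0, 0) to (18, 7): C(25, 18) = 480700. Paths through (7, 1): (paths (0, 0) → (7, 1)) × (paths (7, 1) → (18, 7)) = C(8, 7) · C(17, 11) = 8 · 12376 = 99008. Avoidance count = 480700 − 99008 = 381692.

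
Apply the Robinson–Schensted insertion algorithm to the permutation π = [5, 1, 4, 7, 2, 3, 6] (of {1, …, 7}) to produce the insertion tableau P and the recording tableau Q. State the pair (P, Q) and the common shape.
P = [1, 2, 3, 6] / [4, 7] / [5];  Q = [1, 3, 4, 7] / [2, 6] / [5];  common shape = (4, 2, 1)

Row-insert the values π_1, π_2, … into P one at a time, bumping the leftmost entry strictly greater than the inserted value down to the next row. The recording tableau Q records, in position (i, j), the step at which that cell was added to P.
  Insert 5 (step 1): P = [5];  Q = [1]
  Insert 1 (step 2): P = [1] / [5];  Q = [1] / [2]
  Insert 4 (step 3): P = [1, 4] / [5];  Q = [1, 3] / [2]
  Insert 7 (step 4): P = [1, 4, 7] / [5];  Q = [1, 3, 4] / [2]
  Insert 2 (step 5): P = [1, 2, 7] / [4] / [5];  Q = [1, 3, 4] / [2] / [5]
  Insert 3 (step 6): P = [1, 2, 3] / [4, 7] / [5];  Q = [1, 3, 4] / [2, 6] / [5]
  Insert 6 (step 7): P = [1, 2, 3, 6] / [4, 7] / [5];  Q = [1, 3, 4, 7] / [2, 6] / [5]
Final shape: (4, 2, 1).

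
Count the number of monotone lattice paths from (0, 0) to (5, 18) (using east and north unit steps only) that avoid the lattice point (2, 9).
Number of paths = 21549

Total paths from (0, 0) to (5, 18): C(23, 5) = 33649. Paths through (2, 9): (paths (0, 0) → (2, 9)) × (paths (2, 9) → (5, 18)) = C(11, 2) · C(12, 3) = 55 · 220 = 12100. Avoidance count = 33649 − 12100 = 21549.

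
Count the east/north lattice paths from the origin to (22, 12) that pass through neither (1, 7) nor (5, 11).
Number of paths = 547759256

Inclusion–exclusion. Total paths: C(34, 22) = 548354040. Through P₁: C(8, 1)·C(26, 21) = 526240. Through P₂: C(16, 5)·C(18, 17) = 78624. Since P₁ is strictly southwest of P₂, a monotone path through both must visit P₁ then P₂; paths through both = C(8, 1)·C(8, 4)·C(18, 17) = 10080. Avoid both = 548354040 − 526240 − 78624 + 10080 = 547759256.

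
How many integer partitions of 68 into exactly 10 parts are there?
p(68, 10 parts) = 157564

Partitions of n into exactly k parts are in bijection with partitions of n − k into at most k parts (subtract 1 from each part). So p(68, exactly 10) = p(58, parts ≤ 10). Computing via the recurrence p(m, j) = p(m, j−1) + p(m−j, j) gives 157564.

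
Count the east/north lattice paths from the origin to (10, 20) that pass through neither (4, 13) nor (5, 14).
Number of paths = 22787919

Inclusion–exclusion. Total paths: C(30, 10) = 30045015. Through P₁: C(17, 4)·C(13, 6) = 4084080. Through P₂: C(19, 5)·C(11, 5) = 5372136. Since P₁ is strictly southwest of P₂, a monotone path through both must visit P₁ then P₂; paths through both = C(17, 4)·C(2, 1)·C(11, 5) = 2199120. Avoid both = 30045015 − 4084080 − 5372136 + 2199120 = 22787919.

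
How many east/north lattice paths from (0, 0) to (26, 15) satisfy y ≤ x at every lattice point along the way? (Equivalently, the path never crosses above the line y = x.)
Number of paths = 28192122176

By the reflection principle (André's argument), the number of monotone paths to (26, 15) with n ≤ m that never go above y = x is C(41, 26) − C(41, 27) = 63432274896 − 35240152720 = 28192122176.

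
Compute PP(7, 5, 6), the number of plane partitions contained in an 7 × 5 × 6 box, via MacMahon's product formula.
PP(7, 5, 6) = 739309710568

Evaluate the triple product over i = 1..7, j = 1..5, k = 1..6. The factors are (2/1) · (3/2) · (4/3) · (5/4) · (6/5) · (7/6) · (3/2) · (4/3) · … (210 factors total). The numerators and denominators telescope so the product is an integer; carrying out the multiplication exactly gives PP(7, 5, 6) = 739309710568.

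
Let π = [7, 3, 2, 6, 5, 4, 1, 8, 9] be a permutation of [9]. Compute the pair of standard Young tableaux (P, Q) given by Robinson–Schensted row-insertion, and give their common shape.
P = [1, 4, 8, 9] / [2, 5] / [3] / [6] / [7];  Q = [1, 4, 8, 9] / [2, 5] / [3] / [6] / [7];  common shape = (4, 2, 1, 1, 1)

Row-insert the values π_1, π_2, … into P one at a time, bumping the leftmost entry strictly greater than the inserted value down to the next row. The recording tableau Q records, in position (i, j), the step at which that cell was added to P.
  Insert 7 (step 1): P = [7];  Q = [1]
  Insert 3 (step 2): P = [3] / [7];  Q = [1] / [2]
  Insert 2 (step 3): P = [2] / [3] / [7];  Q = [1] / [2] / [3]
  Insert 6 (step 4): P = [2, 6] / [3] / [7];  Q = [1, 4] / [2] / [3]
  Insert 5 (step 5): P = [2, 5] / [3, 6] / [7];  Q = [1, 4] / [2, 5] / [3]
  Insert 4 (step 6): P = [2, 4] / [3, 5] / [6] / [7];  Q = [1, 4] / [2, 5] / [3] / [6]
  Insert 1 (step 7): P = [1, 4] / [2, 5] / [3] / [6] / [7];  Q = [1, 4] / [2, 5] / [3] / [6] / [7]
  Insert 8 (step 8): P = [1, 4, 8] / [2, 5] / [3] / [6] / [7];  Q = [1, 4, 8] / [2, 5] / [3] / [6] / [7]
  Insert 9 (step 9): P = [1, 4, 8, 9] / [2, 5] / [3] / [6] / [7];  Q = [1, 4, 8, 9] / [2, 5] / [3] / [6] / [7]
Final shape: (4, 2, 1, 1, 1).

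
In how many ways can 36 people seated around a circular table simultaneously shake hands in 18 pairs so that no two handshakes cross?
C_18 = 477638700

These noncrossing handshakes are counted by the Catalan number C_n = (1/(n + 1)) · C(2n, n). For n = 18: C_18 = (1/19) · C(36, 18) = 9075135300/19 = 477638700.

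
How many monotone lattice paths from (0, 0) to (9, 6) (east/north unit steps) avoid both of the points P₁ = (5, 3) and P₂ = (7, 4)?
Number of paths = 2073

Inclusion–exclusion. Total paths: C(15, 9) = 5005. Through P₁: C(8, 5)·C(7, 4) = 1960. Through P₂: C(11, 7)·C(4, 2) = 1980. Since P₁ is strictly southwest of P₂, a monotone path through both must visit P₁ then P₂; paths through both = C(8, 5)·C(3, 2)·C(4, 2) = 1008. Avoid both = 5005 − 1960 − 1980 + 1008 = 2073.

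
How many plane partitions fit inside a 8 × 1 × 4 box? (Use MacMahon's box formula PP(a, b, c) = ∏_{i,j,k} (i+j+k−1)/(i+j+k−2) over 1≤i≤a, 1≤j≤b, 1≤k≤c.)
PP(8, 1, 4) = 495

Evaluate the triple product over i = 1..8, j = 1..1, k = 1..4. The factors are (2/1) · (3/2) · (4/3) · (5/4) · (3/2) · (4/3) · (5/4) · (6/5) · … (32 factors total). The numerators and denominators telescope so the product is an integer; carrying out the multiplication exactly gives PP(8, 1, 4) = 495.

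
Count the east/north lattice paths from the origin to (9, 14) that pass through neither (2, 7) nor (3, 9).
Number of paths = 641894

Inclusion–exclusion. Total paths: C(23, 9) = 817190. Through P₁: C(9, 2)·C(14, 7) = 123552. Through P₂: C(12, 3)·C(11, 6) = 101640. Since P₁ is strictly southwest of P₂, a monotone path through both must visit P₁ then P₂; paths through both = C(9, 2)·C(3, 1)·C(11, 6) = 49896. Avoid both = 817190 − 123552 − 101640 + 49896 = 641894.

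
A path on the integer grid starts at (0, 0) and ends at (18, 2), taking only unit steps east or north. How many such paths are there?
Number of paths = 190

A monotone lattice path from (0, 0) to (18, 2) consists of 18 east steps and 2 north steps in some order, so it is determined by which 18 of the 20 steps are east. The count is C(20, 18) = 190.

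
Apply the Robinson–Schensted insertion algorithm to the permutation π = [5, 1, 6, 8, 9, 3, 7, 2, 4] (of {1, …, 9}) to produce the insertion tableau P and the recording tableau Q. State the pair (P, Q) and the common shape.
P = [1, 2, 4, 9] / [3, 6, 7] / [5, 8];  Q = [1, 3, 4, 5] / [2, 6, 7] / [8, 9];  common shape = (4, 3, 2)

Row-insert the values π_1, π_2, … into P one at a time, bumping the leftmost entry strictly greater than the inserted value down to the next row. The recording tableau Q records, in position (i, j), the step at which that cell was added to P.
  Insert 5 (step 1): P = [5];  Q = [1]
  Insert 1 (step 2): P = [1] / [5];  Q = [1] / [2]
  Insert 6 (step 3): P = [1, 6] / [5];  Q = [1, 3] / [2]
  Insert 8 (step 4): P = [1, 6, 8] / [5];  Q = [1, 3, 4] / [2]
  Insert 9 (step 5): P = [1, 6, 8, 9] / [5];  Q = [1, 3, 4, 5] / [2]
  Insert 3 (step 6): P = [1, 3, 8, 9] / [5, 6];  Q = [1, 3, 4, 5] / [2, 6]
  Insert 7 (step 7): P = [1, 3, 7, 9] / [5, 6, 8];  Q = [1, 3, 4, 5] / [2, 6, 7]
  Insert 2 (step 8): P = [1, 2, 7, 9] / [3, 6, 8] / [5];  Q = [1, 3, 4, 5] / [2, 6, 7] / [8]
  Insert 4 (step 9): P = [1, 2, 4, 9] / [3, 6, 7] / [5, 8];  Q = [1, 3, 4, 5] / [2, 6, 7] / [8, 9]
Final shape: (4, 3, 2).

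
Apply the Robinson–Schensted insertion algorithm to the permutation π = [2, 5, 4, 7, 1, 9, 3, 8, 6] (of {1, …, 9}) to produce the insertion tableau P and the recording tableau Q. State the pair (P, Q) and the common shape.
P = [1, 3, 6, 8] / [2, 4, 7] / [5, 9];  Q = [1, 2, 4, 6] / [3, 7, 8] / [5, 9];  common shape = (4, 3, 2)

Row-insert the values π_1, π_2, … into P one at a time, bumping the leftmost entry strictly greater than the inserted value down to the next row. The recording tableau Q records, in position (i, j), the step at which that cell was added to P.
  Insert 2 (step 1): P = [2];  Q = [1]
  Insert 5 (step 2): P = [2, 5];  Q = [1, 2]
  Insert 4 (step 3): P = [2, 4] / [5];  Q = [1, 2] / [3]
  Insert 7 (step 4): P = [2, 4, 7] / [5];  Q = [1, 2, 4] / [3]
  Insert 1 (step 5): P = [1, 4, 7] / [2] / [5];  Q = [1, 2, 4] / [3] / [5]
  Insert 9 (step 6): P = [1, 4, 7, 9] / [2] / [5];  Q = [1, 2, 4, 6] / [3] / [5]
  Insert 3 (step 7): P = [1, 3, 7, 9] / [2, 4] / [5];  Q = [1, 2, 4, 6] / [3, 7] / [5]
  Insert 8 (step 8): P = [1, 3, 7, 8] / [2, 4, 9] / [5];  Q = [1, 2, 4, 6] / [3, 7, 8] / [5]
  Insert 6 (step 9): P = [1, 3, 6, 8] / [2, 4, 7] / [5, 9];  Q = [1, 2, 4, 6] / [3, 7, 8] / [5, 9]
Final shape: (4, 3, 2).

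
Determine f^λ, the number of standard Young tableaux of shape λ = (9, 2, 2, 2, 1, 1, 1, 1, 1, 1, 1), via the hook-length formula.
# SYT of shape (9, 2, 2, 2, 1, 1, 1, 1, 1, 1, 1) = 35642880

Hook-length formula: f^λ = n! / Π hook(c), product over all cells c of the Young diagram. For λ = (9, 2, 2, 2, 1, 1, 1, 1, 1, 1, 1), n = 22 boxes. Hook lengths by row (left-to-right, top-to-bottom): [19, 11, 7, 6, 5, 4, 3, 2, 1]; [11, 3]; [10, 2]; [9, 1]; [7]; [6]; [5]; [4]; [3]; [2]; [1]. Product of hooks = 31535070336000. So f^λ = 22! / 31535070336000 = 1124000727777607680000 / 31535070336000 = 35642880.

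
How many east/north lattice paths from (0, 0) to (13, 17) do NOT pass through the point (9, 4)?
Number of paths = 118058150

Total paths from (0, 0) to (13, 17): C(30, 13) = 119759850. Paths through (9, 4): (paths (0, 0) → (9, 4)) × (paths (9, 4) → (13, 17)) = C(13, 9) · C(17, 4) = 715 · 2380 = 1701700. Avoidance count = 119759850 − 1701700 = 118058150.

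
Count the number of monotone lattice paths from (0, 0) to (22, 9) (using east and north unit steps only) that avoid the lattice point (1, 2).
Number of paths = 16607955

Total paths from (0, 0) to (22, 9): C(31, 22) = 20160075. Paths through (1, 2): (paths (0, 0) → (1, 2)) × (paths (1, 2) → (22, 9)) = C(3, 1) · C(28, 21) = 3 · 1184040 = 3552120. Avoidance count = 20160075 − 3552120 = 16607955.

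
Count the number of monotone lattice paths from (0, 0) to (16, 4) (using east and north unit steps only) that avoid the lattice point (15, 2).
Number of paths = 4437

Total paths from (0, 0) to (16, 4): C(20, 16) = 4845. Paths through (15, 2): (paths (0, 0) → (15, 2)) × (paths (15, 2) → (16, 4)) = C(17, 15) · C(3, 1) = 136 · 3 = 408. Avoidance count = 4845 − 408 = 4437.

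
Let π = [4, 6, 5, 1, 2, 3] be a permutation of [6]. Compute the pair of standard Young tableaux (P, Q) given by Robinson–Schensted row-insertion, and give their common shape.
P = [1, 2, 3] / [4, 5] / [6];  Q = [1, 2, 6] / [3, 5] / [4];  common shape = (3, 2, 1)

Row-insert the values π_1, π_2, … into P one at a time, bumping the leftmost entry strictly greater than the inserted value down to the next row. The recording tableau Q records, in position (i, j), the step at which that cell was added to P.
  Insert 4 (step 1): P = [4];  Q = [1]
  Insert 6 (step 2): P = [4, 6];  Q = [1, 2]
  Insert 5 (step 3): P = [4, 5] / [6];  Q = [1, 2] / [3]
  Insert 1 (step 4): P = [1, 5] / [4] / [6];  Q = [1, 2] / [3] / [4]
  Insert 2 (step 5): P = [1, 2] / [4, 5] / [6];  Q = [1, 2] / [3, 5] / [4]
  Insert 3 (step 6): P = [1, 2, 3] / [4, 5] / [6];  Q = [1, 2, 6] / [3, 5] / [4]
Final shape: (3, 2, 1).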